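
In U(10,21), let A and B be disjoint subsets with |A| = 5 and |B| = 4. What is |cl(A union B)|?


|A union B| = 5 + 4 = 9 (disjoint).
In U(10,21), cl(S) = S if |S| < 10, else cl(S) = E.
Since 9 < 10, cl(A union B) = A union B.
|cl(A union B)| = 9.

9


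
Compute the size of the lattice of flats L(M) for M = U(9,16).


Flats of U(9,16): every subset of size < 9 is a flat, plus E itself.
Count = C(16,0) + C(16,1) + C(16,2) + C(16,3) + C(16,4) + C(16,5) + C(16,6) + C(16,7) + C(16,8) + 1
     = 1 + 16 + 120 + 560 + 1820 + 4368 + 8008 + 11440 + 12870 + 1
     = 39204.

39204


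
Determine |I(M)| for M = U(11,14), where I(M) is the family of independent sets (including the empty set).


Independent sets of U(11,14) are all subsets of size <= 11.
Count = C(14,0) + C(14,1) + C(14,2) + C(14,3) + C(14,4) + C(14,5) + C(14,6) + C(14,7) + C(14,8) + C(14,9) + C(14,10) + C(14,11)
     = 1 + 14 + 91 + 364 + 1001 + 2002 + 3003 + 3432 + 3003 + 2002 + 1001 + 364
     = 16278.

16278


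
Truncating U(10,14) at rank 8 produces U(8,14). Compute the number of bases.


Truncating U(10,14) to rank 8 gives U(8,14).
Bases of U(8,14) are all 8-element subsets of 14 elements.
Number of bases = C(14,8) = 3003.

3003


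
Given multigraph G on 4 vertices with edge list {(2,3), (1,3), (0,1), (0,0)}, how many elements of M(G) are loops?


In a graphic matroid, a loop is a self-loop edge (u,u) with rank 0.
Examining all 4 edges for self-loops...
Self-loops found: (0,0)
Number of loops = 1.

1


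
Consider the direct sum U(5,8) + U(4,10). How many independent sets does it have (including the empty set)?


For a direct sum, |I(M1+M2)| = |I(M1)| * |I(M2)|.
|I(U(5,8))| = sum C(8,k) for k=0..5 = 219.
|I(U(4,10))| = sum C(10,k) for k=0..4 = 386.
Total = 219 * 386 = 84534.

84534


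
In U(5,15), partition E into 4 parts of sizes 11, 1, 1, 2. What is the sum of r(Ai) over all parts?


r(Ai) = min(|Ai|, 5) for each part.
Sum = min(11,5) + min(1,5) + min(1,5) + min(2,5)
    = 5 + 1 + 1 + 2
    = 9.

9


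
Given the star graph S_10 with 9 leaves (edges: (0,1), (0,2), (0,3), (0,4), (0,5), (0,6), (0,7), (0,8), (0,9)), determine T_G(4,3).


A star on 10 vertices is a tree with 9 edges.
T(x,y) = x^(9) for any tree.
T(4,3) = 4^9 = 262144.

262144


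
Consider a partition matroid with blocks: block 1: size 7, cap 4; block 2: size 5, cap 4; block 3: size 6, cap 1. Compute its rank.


Rank of a partition matroid = sum of min(|Si|, ci) for each block.
= min(7,4) + min(5,4) + min(6,1)
= 4 + 4 + 1
= 9.

9


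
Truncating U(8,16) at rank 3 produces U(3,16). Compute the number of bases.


Truncating U(8,16) to rank 3 gives U(3,16).
Bases of U(3,16) are all 3-element subsets of 16 elements.
Number of bases = C(16,3) = 16! / (3! * 13!) = 560.

560


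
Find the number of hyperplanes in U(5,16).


Hyperplanes of U(5,16) are flats of rank 4.
In a uniform matroid, these are exactly the (4)-element subsets.
Count = (16 choose 4) = 1820.

1820


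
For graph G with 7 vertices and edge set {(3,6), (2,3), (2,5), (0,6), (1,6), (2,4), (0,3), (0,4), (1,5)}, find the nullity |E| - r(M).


Cycle rank (nullity) = |E| - r(M) = |E| - (|V| - c).
|E| = 9, |V| = 7, c = 1.
Nullity = 9 - (7 - 1) = 9 - 6 = 3.

3


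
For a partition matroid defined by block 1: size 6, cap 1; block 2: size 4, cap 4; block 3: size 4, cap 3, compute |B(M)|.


A basis picks exactly ci elements from block i.
Number of bases = product of C(|Si|, ci).
= C(6,1) * C(4,4) * C(4,3)
= 6 * 1 * 4
= 24.

24


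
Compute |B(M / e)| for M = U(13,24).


Contracting e from U(13,24) gives U(12,23).
Bases of U(12,23) = C(23,12) = 1352078.

1352078


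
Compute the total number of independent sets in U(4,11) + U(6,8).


For a direct sum, |I(M1+M2)| = |I(M1)| * |I(M2)|.
|I(U(4,11))| = sum C(11,k) for k=0..4 = 562.
|I(U(6,8))| = sum C(8,k) for k=0..6 = 247.
Total = 562 * 247 = 138814.

138814


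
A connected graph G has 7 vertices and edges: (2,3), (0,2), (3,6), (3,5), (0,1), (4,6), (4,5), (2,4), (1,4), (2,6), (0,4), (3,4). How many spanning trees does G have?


By Kirchhoff's matrix tree theorem, the number of spanning trees equals
the determinant of any cofactor of the Laplacian matrix L.
G has 7 vertices and 12 edges.
Computing the (6 x 6) cofactor determinant gives 257.

257


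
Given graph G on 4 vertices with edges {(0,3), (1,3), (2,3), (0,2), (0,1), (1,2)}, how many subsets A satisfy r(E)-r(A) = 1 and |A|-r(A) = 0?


R(x,y) = sum over A in 2^E of x^(r(E)-r(A)) * y^(|A|-r(A)).
G has 4 vertices, 6 edges. r(E) = 3.
Enumerate all 2^6 = 64 subsets.
Count subsets with r(E)-r(A)=1 and |A|-r(A)=0: 15.

15


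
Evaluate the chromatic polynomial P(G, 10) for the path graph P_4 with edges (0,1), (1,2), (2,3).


P(P_4, k) = k * (k-1)^(3).
P(10) = 10 * 9^3 = 10 * 729 = 7290.

7290


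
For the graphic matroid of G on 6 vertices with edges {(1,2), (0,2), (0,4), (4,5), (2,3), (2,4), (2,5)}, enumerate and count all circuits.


A circuit in a graphic matroid = edge set of a simple cycle.
G has 6 vertices and 7 edges.
Enumerating all minimal edge subsets forming cycles...
Total circuits found: 3.

3


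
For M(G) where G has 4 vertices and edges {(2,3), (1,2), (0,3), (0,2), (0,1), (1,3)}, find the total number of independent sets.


An independent set in a graphic matroid is an acyclic edge subset.
G has 4 vertices and 6 edges.
Enumerate all 2^6 = 64 subsets, checking for acyclicity.
Total independent sets = 38.

38


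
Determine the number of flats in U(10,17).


Flats of U(10,17): every subset of size < 10 is a flat, plus E itself.
Count = (17 choose 0) + (17 choose 1) + (17 choose 2) + (17 choose 3) + (17 choose 4) + (17 choose 5) + (17 choose 6) + (17 choose 7) + (17 choose 8) + (17 choose 9) + 1
     = 1 + 17 + 136 + 680 + 2380 + 6188 + 12376 + 19448 + 24310 + 24310 + 1
     = 89847.

89847


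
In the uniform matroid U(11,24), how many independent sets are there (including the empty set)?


Independent sets of U(11,24) are all subsets of size <= 11.
Count = C(24,0) + C(24,1) + C(24,2) + C(24,3) + C(24,4) + C(24,5) + C(24,6) + C(24,7) + C(24,8) + C(24,9) + C(24,10) + C(24,11)
     = 1 + 24 + 276 + 2024 + 10626 + 42504 + 134596 + 346104 + 735471 + 1307504 + 1961256 + 2496144
     = 7036530.

7036530


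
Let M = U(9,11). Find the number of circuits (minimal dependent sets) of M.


In U(9,11), circuits are the (10)-element subsets.
Any set of 10 elements is dependent, and removing any one element gives
an independent set of size 9, so it is a minimal dependent set.
Number of circuits = C(11,10) = 11.

11


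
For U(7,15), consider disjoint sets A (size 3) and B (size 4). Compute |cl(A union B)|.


|A union B| = 3 + 4 = 7 (disjoint).
In U(7,15), cl(S) = S if |S| < 7, else cl(S) = E.
Since 7 >= 7, cl(A union B) = E.
|cl(A union B)| = 15.

15


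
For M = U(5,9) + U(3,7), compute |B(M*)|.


(M1+M2)* = M1* + M2*.
M1* = U(4,9), bases: C(9,4) = 126.
M2* = U(4,7), bases: C(7,4) = 35.
|B(M*)| = 126 * 35 = 4410.

4410


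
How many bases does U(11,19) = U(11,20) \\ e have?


Deleting e from U(11,20) gives U(11,19) since n > r.
Bases of U(11,19) = (19 choose 11) = 75582.

75582


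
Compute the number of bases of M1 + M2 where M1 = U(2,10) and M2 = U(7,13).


Bases of a direct sum M1 + M2: |B| = |B(M1)| * |B(M2)|.
|B(U(2,10))| = C(10,2) = 45.
|B(U(7,13))| = C(13,7) = 1716.
Total bases = 45 * 1716 = 77220.

77220


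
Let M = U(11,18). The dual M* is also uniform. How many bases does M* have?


The dual of U(r,n) is U(n-r, n) = U(7,18).
Bases of U(7,18) are all (7)-element subsets.
|B(M*)| = C(18,7) = 18! / (7! * 11!) = 31824.

31824


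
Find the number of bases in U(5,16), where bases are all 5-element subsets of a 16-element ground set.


Bases of U(5,16) are all 5-element subsets of the 16-element ground set.
Number of bases = C(16,5).
C(16,5) = 4368.

4368


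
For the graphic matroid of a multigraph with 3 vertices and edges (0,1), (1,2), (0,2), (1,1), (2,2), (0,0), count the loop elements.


In a graphic matroid, a loop is a self-loop edge (u,u) with rank 0.
Examining all 6 edges for self-loops...
Self-loops found: (1,1), (2,2), (0,0)
Number of loops = 3.

3


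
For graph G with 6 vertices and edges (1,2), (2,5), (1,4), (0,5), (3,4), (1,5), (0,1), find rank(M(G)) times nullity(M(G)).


r(M) = |V| - c = 6 - 1 = 5.
nullity = |E| - r(M) = 7 - 5 = 2.
Product = 5 * 2 = 10.

10


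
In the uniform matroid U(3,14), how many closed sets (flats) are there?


Flats of U(3,14): every subset of size < 3 is a flat, plus E itself.
Count = (14 choose 0) + (14 choose 1) + (14 choose 2) + 1
     = 1 + 14 + 91 + 1
     = 107.

107


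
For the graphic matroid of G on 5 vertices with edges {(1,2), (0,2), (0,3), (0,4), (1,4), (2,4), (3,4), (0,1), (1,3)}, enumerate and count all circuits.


A circuit in a graphic matroid = edge set of a simple cycle.
G has 5 vertices and 9 edges.
Enumerating all minimal edge subsets forming cycles...
Total circuits found: 22.

22


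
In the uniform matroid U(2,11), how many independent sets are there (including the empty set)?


Independent sets of U(2,11) are all subsets of size <= 2.
Count = C(11,0) + C(11,1) + C(11,2)
     = 1 + 11 + 55
     = 67.

67


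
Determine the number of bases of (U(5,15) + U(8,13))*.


(M1+M2)* = M1* + M2*.
M1* = U(10,15), bases: C(15,10) = 3003.
M2* = U(5,13), bases: C(13,5) = 1287.
|B(M*)| = 3003 * 1287 = 3864861.

3864861


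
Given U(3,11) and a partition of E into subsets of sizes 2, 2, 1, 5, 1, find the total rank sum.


r(Ai) = min(|Ai|, 3) for each part.
Sum = min(2,3) + min(2,3) + min(1,3) + min(5,3) + min(1,3)
    = 2 + 2 + 1 + 3 + 1
    = 9.

9


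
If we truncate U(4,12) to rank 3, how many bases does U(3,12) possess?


Truncating U(4,12) to rank 3 gives U(3,12).
Bases of U(3,12) are all 3-element subsets of 12 elements.
Number of bases = C(12,3) = (12 * 11 * 10) / (1 * 2 * 3) = 220.

220


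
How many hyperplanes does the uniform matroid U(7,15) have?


Hyperplanes of U(7,15) are flats of rank 6.
In a uniform matroid, these are exactly the (6)-element subsets.
Count = C(15,6) = 5005.

5005


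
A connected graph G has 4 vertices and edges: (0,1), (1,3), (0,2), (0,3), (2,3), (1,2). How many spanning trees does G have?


By Kirchhoff's matrix tree theorem, the number of spanning trees equals
the determinant of any cofactor of the Laplacian matrix L.
G has 4 vertices and 6 edges.
Computing the (3 x 3) cofactor determinant gives 16.

16


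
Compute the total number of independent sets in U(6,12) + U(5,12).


For a direct sum, |I(M1+M2)| = |I(M1)| * |I(M2)|.
|I(U(6,12))| = sum C(12,k) for k=0..6 = 2510.
|I(U(5,12))| = sum C(12,k) for k=0..5 = 1586.
Total = 2510 * 1586 = 3980860.

3980860


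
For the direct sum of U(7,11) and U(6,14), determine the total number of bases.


Bases of a direct sum M1 + M2: |B| = |B(M1)| * |B(M2)|.
|B(U(7,11))| = C(11,7) = 330.
|B(U(6,14))| = C(14,6) = 3003.
Total bases = 330 * 3003 = 990990.

990990


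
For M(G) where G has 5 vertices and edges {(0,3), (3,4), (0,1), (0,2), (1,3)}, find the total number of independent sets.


An independent set in a graphic matroid is an acyclic edge subset.
G has 5 vertices and 5 edges.
Enumerate all 2^5 = 32 subsets, checking for acyclicity.
Total independent sets = 28.

28


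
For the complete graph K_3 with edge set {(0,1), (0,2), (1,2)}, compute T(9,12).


T(K_3; x,y) = x^2 + x + y.
T(9,12) = 81 + 9 + 12 = 102.

102


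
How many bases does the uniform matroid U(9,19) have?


Bases of U(9,19) are all 9-element subsets of the 19-element ground set.
Number of bases = C(19,9).
C(19,9) = 92378.

92378


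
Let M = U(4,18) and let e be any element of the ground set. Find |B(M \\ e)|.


Deleting e from U(4,18) gives U(4,17) since n > r.
Bases of U(4,17) = (17 choose 4) = 2380.

2380


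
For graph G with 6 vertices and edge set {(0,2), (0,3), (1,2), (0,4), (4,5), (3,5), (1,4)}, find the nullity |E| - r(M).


Cycle rank (nullity) = |E| - r(M) = |E| - (|V| - c).
|E| = 7, |V| = 6, c = 1.
Nullity = 7 - (6 - 1) = 7 - 5 = 2.

2


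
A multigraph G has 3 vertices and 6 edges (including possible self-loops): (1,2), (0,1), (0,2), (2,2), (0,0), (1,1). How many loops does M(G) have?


In a graphic matroid, a loop is a self-loop edge (u,u) with rank 0.
Examining all 6 edges for self-loops...
Self-loops found: (2,2), (0,0), (1,1)
Number of loops = 3.

3


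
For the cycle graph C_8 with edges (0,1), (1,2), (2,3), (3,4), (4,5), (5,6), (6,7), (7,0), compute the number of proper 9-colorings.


P(C_8, k) = (k-1)^8 + (-1)^8*(k-1).
P(9) = (8)^8 + 8
= 16777216 + 8 = 16777224.

16777224


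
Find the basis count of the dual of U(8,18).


The dual of U(r,n) is U(n-r, n) = U(10,18).
Bases of U(10,18) are all (10)-element subsets.
|B(M*)| = C(18,10) = 43758.

43758


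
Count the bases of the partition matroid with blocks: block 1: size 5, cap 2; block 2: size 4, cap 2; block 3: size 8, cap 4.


A basis picks exactly ci elements from block i.
Number of bases = product of C(|Si|, ci).
= C(5,2) * C(4,2) * C(8,4)
= 10 * 6 * 70
= 4200.

4200


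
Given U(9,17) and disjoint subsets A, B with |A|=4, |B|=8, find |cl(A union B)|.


|A union B| = 4 + 8 = 12 (disjoint).
In U(9,17), cl(S) = S if |S| < 9, else cl(S) = E.
Since 12 >= 9, cl(A union B) = E.
|cl(A union B)| = 17.

17


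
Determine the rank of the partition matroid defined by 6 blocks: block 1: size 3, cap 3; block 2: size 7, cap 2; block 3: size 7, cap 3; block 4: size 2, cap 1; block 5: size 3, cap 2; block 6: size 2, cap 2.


Rank of a partition matroid = sum of min(|Si|, ci) for each block.
= min(3,3) + min(7,2) + min(7,3) + min(2,1) + min(3,2) + min(2,2)
= 3 + 2 + 3 + 1 + 2 + 2
= 13.

13


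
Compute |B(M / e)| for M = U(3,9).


Contracting e from U(3,9) gives U(2,8).
Bases of U(2,8) = C(8,2) = (8 * 7) / (1 * 2) = 28.

28


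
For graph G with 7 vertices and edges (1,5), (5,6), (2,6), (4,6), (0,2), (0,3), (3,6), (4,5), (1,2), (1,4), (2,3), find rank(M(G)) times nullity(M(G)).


r(M) = |V| - c = 7 - 1 = 6.
nullity = |E| - r(M) = 11 - 6 = 5.
Product = 6 * 5 = 30.

30


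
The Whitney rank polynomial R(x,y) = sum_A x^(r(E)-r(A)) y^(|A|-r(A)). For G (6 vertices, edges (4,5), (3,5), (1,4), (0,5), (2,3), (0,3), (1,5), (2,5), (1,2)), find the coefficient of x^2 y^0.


R(x,y) = sum over A in 2^E of x^(r(E)-r(A)) * y^(|A|-r(A)).
G has 6 vertices, 9 edges. r(E) = 5.
Enumerate all 2^9 = 512 subsets.
Count subsets with r(E)-r(A)=2 and |A|-r(A)=0: 80.

80


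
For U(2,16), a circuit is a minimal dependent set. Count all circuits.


In U(2,16), circuits are the (3)-element subsets.
Any set of 3 elements is dependent, and removing any one element gives
an independent set of size 2, so it is a minimal dependent set.
Number of circuits = C(16,3) = (16 * 15 * 14) / (1 * 2 * 3) = 560.

560


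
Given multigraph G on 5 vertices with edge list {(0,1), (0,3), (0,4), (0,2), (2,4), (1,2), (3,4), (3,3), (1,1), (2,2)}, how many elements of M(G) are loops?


In a graphic matroid, a loop is a self-loop edge (u,u) with rank 0.
Examining all 10 edges for self-loops...
Self-loops found: (3,3), (1,1), (2,2)
Number of loops = 3.

3


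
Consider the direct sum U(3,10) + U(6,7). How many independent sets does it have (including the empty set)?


For a direct sum, |I(M1+M2)| = |I(M1)| * |I(M2)|.
|I(U(3,10))| = sum C(10,k) for k=0..3 = 176.
|I(U(6,7))| = sum C(7,k) for k=0..6 = 127.
Total = 176 * 127 = 22352.

22352


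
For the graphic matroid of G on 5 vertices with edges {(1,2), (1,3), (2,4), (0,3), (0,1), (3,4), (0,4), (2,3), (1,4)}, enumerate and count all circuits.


A circuit in a graphic matroid = edge set of a simple cycle.
G has 5 vertices and 9 edges.
Enumerating all minimal edge subsets forming cycles...
Total circuits found: 22.

22


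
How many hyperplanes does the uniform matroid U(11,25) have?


Hyperplanes of U(11,25) are flats of rank 10.
In a uniform matroid, these are exactly the (10)-element subsets.
Count = C(25,10) = 3268760.

3268760


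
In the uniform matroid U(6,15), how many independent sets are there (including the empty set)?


Independent sets of U(6,15) are all subsets of size <= 6.
Count = (15 choose 0) + (15 choose 1) + (15 choose 2) + (15 choose 3) + (15 choose 4) + (15 choose 5) + (15 choose 6)
     = 1 + 15 + 105 + 455 + 1365 + 3003 + 5005
     = 9949.

9949


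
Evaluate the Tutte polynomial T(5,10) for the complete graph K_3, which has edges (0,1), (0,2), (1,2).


T(K_3; x,y) = x^2 + x + y.
T(5,10) = 25 + 5 + 10 = 40.

40


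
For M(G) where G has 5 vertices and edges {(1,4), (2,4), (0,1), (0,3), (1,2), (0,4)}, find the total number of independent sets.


An independent set in a graphic matroid is an acyclic edge subset.
G has 5 vertices and 6 edges.
Enumerate all 2^6 = 64 subsets, checking for acyclicity.
Total independent sets = 48.

48


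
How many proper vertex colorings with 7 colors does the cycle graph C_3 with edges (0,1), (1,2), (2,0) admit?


P(C_3, k) = (k-1)^3 + (-1)^3*(k-1).
P(7) = (6)^3 - 6
= 216 - 6 = 210.

210


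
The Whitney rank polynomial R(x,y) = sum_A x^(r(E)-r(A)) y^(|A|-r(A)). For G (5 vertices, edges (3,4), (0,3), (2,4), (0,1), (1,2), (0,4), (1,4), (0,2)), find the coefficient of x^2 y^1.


R(x,y) = sum over A in 2^E of x^(r(E)-r(A)) * y^(|A|-r(A)).
G has 5 vertices, 8 edges. r(E) = 4.
Enumerate all 2^8 = 256 subsets.
Count subsets with r(E)-r(A)=2 and |A|-r(A)=1: 5.

5


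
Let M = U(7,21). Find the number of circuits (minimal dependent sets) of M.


In U(7,21), circuits are the (8)-element subsets.
Any set of 8 elements is dependent, and removing any one element gives
an independent set of size 7, so it is a minimal dependent set.
Number of circuits = C(21,8) = 21! / (8! * 13!) = 203490.

203490


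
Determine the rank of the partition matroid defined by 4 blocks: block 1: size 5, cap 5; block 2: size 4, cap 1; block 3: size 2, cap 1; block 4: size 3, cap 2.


Rank of a partition matroid = sum of min(|Si|, ci) for each block.
= min(5,5) + min(4,1) + min(2,1) + min(3,2)
= 5 + 1 + 1 + 2
= 9.

9


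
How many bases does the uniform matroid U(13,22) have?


Bases of U(13,22) are all 13-element subsets of the 22-element ground set.
Number of bases = C(22,13).
C(22,13) = 497420.

497420


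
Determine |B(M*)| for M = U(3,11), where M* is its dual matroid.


The dual of U(r,n) is U(n-r, n) = U(8,11).
Bases of U(8,11) are all (8)-element subsets.
|B(M*)| = C(11,8) = 11! / (8! * 3!) = 165.

165


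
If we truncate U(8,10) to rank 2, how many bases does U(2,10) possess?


Truncating U(8,10) to rank 2 gives U(2,10).
Bases of U(2,10) are all 2-element subsets of 10 elements.
Number of bases = C(10,2) = 10! / (2! * 8!) = 45.

45


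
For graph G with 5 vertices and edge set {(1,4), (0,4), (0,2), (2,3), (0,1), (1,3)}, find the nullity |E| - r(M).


Cycle rank (nullity) = |E| - r(M) = |E| - (|V| - c).
|E| = 6, |V| = 5, c = 1.
Nullity = 6 - (5 - 1) = 6 - 4 = 2.

2


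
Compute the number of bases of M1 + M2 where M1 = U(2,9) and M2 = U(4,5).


Bases of a direct sum M1 + M2: |B| = |B(M1)| * |B(M2)|.
|B(U(2,9))| = C(9,2) = 36.
|B(U(4,5))| = C(5,4) = 5.
Total bases = 36 * 5 = 180.

180


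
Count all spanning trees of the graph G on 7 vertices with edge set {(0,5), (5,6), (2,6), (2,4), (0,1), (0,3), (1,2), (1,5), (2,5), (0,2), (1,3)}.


By Kirchhoff's matrix tree theorem, the number of spanning trees equals
the determinant of any cofactor of the Laplacian matrix L.
G has 7 vertices and 11 edges.
Computing the (6 x 6) cofactor determinant gives 100.

100


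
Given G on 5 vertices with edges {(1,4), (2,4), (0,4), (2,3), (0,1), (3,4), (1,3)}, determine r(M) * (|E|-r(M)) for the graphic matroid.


r(M) = |V| - c = 5 - 1 = 4.
nullity = |E| - r(M) = 7 - 4 = 3.
Product = 4 * 3 = 12.

12


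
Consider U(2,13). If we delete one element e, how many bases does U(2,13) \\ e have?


Deleting e from U(2,13) gives U(2,12) since n > r.
Bases of U(2,12) = C(12,2) = 12! / (2! * 10!) = 66.

66


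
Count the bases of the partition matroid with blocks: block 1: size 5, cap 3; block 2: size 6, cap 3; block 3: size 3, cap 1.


A basis picks exactly ci elements from block i.
Number of bases = product of C(|Si|, ci).
= C(5,3) * C(6,3) * C(3,1)
= 10 * 20 * 3
= 600.

600


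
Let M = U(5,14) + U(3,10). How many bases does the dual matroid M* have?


(M1+M2)* = M1* + M2*.
M1* = U(9,14), bases: C(14,9) = 2002.
M2* = U(7,10), bases: C(10,7) = 120.
|B(M*)| = 2002 * 120 = 240240.

240240


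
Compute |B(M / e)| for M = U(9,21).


Contracting e from U(9,21) gives U(8,20).
Bases of U(8,20) = (20 choose 8) = 125970.

125970


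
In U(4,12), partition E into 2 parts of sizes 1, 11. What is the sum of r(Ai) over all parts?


r(Ai) = min(|Ai|, 4) for each part.
Sum = min(1,4) + min(11,4)
    = 1 + 4
    = 5.

5


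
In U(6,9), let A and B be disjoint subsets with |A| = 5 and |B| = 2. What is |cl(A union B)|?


|A union B| = 5 + 2 = 7 (disjoint).
In U(6,9), cl(S) = S if |S| < 6, else cl(S) = E.
Since 7 >= 6, cl(A union B) = E.
|cl(A union B)| = 9.

9


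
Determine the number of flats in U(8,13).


Flats of U(8,13): every subset of size < 8 is a flat, plus E itself.
Count = C(13,0) + C(13,1) + C(13,2) + C(13,3) + C(13,4) + C(13,5) + C(13,6) + C(13,7) + 1
     = 1 + 13 + 78 + 286 + 715 + 1287 + 1716 + 1716 + 1
     = 5813.

5813


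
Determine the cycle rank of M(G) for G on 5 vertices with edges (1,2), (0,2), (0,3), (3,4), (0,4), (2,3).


Cycle rank (nullity) = |E| - r(M) = |E| - (|V| - c).
|E| = 6, |V| = 5, c = 1.
Nullity = 6 - (5 - 1) = 6 - 4 = 2.

2


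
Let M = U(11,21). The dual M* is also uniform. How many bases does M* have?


The dual of U(r,n) is U(n-r, n) = U(10,21).
Bases of U(10,21) are all (10)-element subsets.
|B(M*)| = C(21,10) = 352716.

352716


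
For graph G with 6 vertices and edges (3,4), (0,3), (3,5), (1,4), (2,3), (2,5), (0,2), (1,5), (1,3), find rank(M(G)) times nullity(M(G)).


r(M) = |V| - c = 6 - 1 = 5.
nullity = |E| - r(M) = 9 - 5 = 4.
Product = 5 * 4 = 20.

20


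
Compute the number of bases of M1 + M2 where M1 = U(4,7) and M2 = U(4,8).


Bases of a direct sum M1 + M2: |B| = |B(M1)| * |B(M2)|.
|B(U(4,7))| = C(7,4) = 35.
|B(U(4,8))| = C(8,4) = 70.
Total bases = 35 * 70 = 2450.

2450


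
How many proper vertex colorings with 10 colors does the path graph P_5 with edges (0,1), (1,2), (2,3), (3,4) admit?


P(P_5, k) = k * (k-1)^(4).
P(10) = 10 * 9^4 = 10 * 6561 = 65610.

65610


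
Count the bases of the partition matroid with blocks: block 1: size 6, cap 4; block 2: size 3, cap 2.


A basis picks exactly ci elements from block i.
Number of bases = product of C(|Si|, ci).
= C(6,4) * C(3,2)
= 15 * 3
= 45.

45


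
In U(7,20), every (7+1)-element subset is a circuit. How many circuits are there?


In U(7,20), circuits are the (8)-element subsets.
Any set of 8 elements is dependent, and removing any one element gives
an independent set of size 7, so it is a minimal dependent set.
Number of circuits = (20 choose 8) = 125970.

125970


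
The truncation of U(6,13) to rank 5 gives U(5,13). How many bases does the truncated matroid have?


Truncating U(6,13) to rank 5 gives U(5,13).
Bases of U(5,13) are all 5-element subsets of 13 elements.
Number of bases = (13 choose 5) = 1287.

1287


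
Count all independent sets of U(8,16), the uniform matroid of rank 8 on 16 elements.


Independent sets of U(8,16) are all subsets of size <= 8.
Count = (16 choose 0) + (16 choose 1) + (16 choose 2) + (16 choose 3) + (16 choose 4) + (16 choose 5) + (16 choose 6) + (16 choose 7) + (16 choose 8)
     = 1 + 16 + 120 + 560 + 1820 + 4368 + 8008 + 11440 + 12870
     = 39203.

39203


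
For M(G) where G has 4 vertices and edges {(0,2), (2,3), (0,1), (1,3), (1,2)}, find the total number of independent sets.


An independent set in a graphic matroid is an acyclic edge subset.
G has 4 vertices and 5 edges.
Enumerate all 2^5 = 32 subsets, checking for acyclicity.
Total independent sets = 24.

24


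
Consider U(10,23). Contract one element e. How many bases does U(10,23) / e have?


Contracting e from U(10,23) gives U(9,22).
Bases of U(9,22) = C(22,9) = 22! / (9! * 13!) = 497420.

497420


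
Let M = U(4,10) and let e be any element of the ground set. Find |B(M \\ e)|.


Deleting e from U(4,10) gives U(4,9) since n > r.
Bases of U(4,9) = C(9,4) = 9! / (4! * 5!) = 126.

126


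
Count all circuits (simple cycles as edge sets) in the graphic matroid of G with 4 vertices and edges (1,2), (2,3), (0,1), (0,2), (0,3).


A circuit in a graphic matroid = edge set of a simple cycle.
G has 4 vertices and 5 edges.
Enumerating all minimal edge subsets forming cycles...
Total circuits found: 3.

3


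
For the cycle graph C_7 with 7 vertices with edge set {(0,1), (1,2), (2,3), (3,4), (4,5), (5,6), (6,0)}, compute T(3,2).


T(C_7; x,y) = x + x^2 + ... + x^(6) + y.
T(3,2) = 3^1 + 3^2 + 3^3 + 3^4 + 3^5 + 3^6 + 2
= 3 + 9 + 27 + 81 + 243 + 729 + 2
= 1094.

1094


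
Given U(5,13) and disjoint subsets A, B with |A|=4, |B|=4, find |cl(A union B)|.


|A union B| = 4 + 4 = 8 (disjoint).
In U(5,13), cl(S) = S if |S| < 5, else cl(S) = E.
Since 8 >= 5, cl(A union B) = E.
|cl(A union B)| = 13.

13


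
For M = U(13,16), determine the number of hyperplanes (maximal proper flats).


Hyperplanes of U(13,16) are flats of rank 12.
In a uniform matroid, these are exactly the (12)-element subsets.
Count = C(16,12) = 1820.

1820


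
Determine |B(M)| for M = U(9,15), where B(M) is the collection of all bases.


Bases of U(9,15) are all 9-element subsets of the 15-element ground set.
Number of bases = C(15,9).
(15 choose 9) = 5005.

5005


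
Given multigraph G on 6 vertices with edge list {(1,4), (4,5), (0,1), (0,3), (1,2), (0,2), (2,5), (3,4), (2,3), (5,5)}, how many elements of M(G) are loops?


In a graphic matroid, a loop is a self-loop edge (u,u) with rank 0.
Examining all 10 edges for self-loops...
Self-loops found: (5,5)
Number of loops = 1.

1


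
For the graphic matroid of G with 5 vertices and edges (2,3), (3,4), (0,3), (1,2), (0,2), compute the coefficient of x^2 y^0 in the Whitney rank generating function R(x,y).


R(x,y) = sum over A in 2^E of x^(r(E)-r(A)) * y^(|A|-r(A)).
G has 5 vertices, 5 edges. r(E) = 4.
Enumerate all 2^5 = 32 subsets.
Count subsets with r(E)-r(A)=2 and |A|-r(A)=0: 10.

10


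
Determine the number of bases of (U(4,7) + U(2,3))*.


(M1+M2)* = M1* + M2*.
M1* = U(3,7), bases: C(7,3) = 35.
M2* = U(1,3), bases: C(3,1) = 3.
|B(M*)| = 35 * 3 = 105.

105


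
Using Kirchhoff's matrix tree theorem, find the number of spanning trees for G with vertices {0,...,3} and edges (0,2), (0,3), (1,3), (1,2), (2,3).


By Kirchhoff's matrix tree theorem, the number of spanning trees equals
the determinant of any cofactor of the Laplacian matrix L.
G has 4 vertices and 5 edges.
Computing the (3 x 3) cofactor determinant gives 8.

8


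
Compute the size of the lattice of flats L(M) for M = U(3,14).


Flats of U(3,14): every subset of size < 3 is a flat, plus E itself.
Count = C(14,0) + C(14,1) + C(14,2) + 1
     = 1 + 14 + 91 + 1
     = 107.

107


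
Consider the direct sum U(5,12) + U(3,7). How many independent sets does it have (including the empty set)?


For a direct sum, |I(M1+M2)| = |I(M1)| * |I(M2)|.
|I(U(5,12))| = sum C(12,k) for k=0..5 = 1586.
|I(U(3,7))| = sum C(7,k) for k=0..3 = 64.
Total = 1586 * 64 = 101504.

101504


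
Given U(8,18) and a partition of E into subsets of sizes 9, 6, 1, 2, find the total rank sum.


r(Ai) = min(|Ai|, 8) for each part.
Sum = min(9,8) + min(6,8) + min(1,8) + min(2,8)
    = 8 + 6 + 1 + 2
    = 17.

17


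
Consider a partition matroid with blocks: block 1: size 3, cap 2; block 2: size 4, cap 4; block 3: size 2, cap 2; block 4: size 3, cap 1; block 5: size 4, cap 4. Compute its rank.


Rank of a partition matroid = sum of min(|Si|, ci) for each block.
= min(3,2) + min(4,4) + min(2,2) + min(3,1) + min(4,4)
= 2 + 4 + 2 + 1 + 4
= 13.

13


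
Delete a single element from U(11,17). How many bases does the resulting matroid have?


Deleting e from U(11,17) gives U(11,16) since n > r.
Bases of U(11,16) = (16 choose 11) = 4368.

4368


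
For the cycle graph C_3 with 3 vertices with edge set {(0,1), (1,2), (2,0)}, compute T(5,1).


T(C_3; x,y) = x + x^2 + ... + x^(2) + y.
T(5,1) = 5^1 + 5^2 + 1
= 5 + 25 + 1
= 31.

31


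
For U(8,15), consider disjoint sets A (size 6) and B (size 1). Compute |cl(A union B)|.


|A union B| = 6 + 1 = 7 (disjoint).
In U(8,15), cl(S) = S if |S| < 8, else cl(S) = E.
Since 7 < 8, cl(A union B) = A union B.
|cl(A union B)| = 7.

7


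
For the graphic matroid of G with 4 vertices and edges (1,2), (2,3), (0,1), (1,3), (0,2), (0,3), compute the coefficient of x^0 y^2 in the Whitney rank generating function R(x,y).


R(x,y) = sum over A in 2^E of x^(r(E)-r(A)) * y^(|A|-r(A)).
G has 4 vertices, 6 edges. r(E) = 3.
Enumerate all 2^6 = 64 subsets.
Count subsets with r(E)-r(A)=0 and |A|-r(A)=2: 6.

6


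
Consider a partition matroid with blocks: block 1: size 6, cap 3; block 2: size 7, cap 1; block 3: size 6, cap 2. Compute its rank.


Rank of a partition matroid = sum of min(|Si|, ci) for each block.
= min(6,3) + min(7,1) + min(6,2)
= 3 + 1 + 2
= 6.

6


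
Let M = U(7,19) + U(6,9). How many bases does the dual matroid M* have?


(M1+M2)* = M1* + M2*.
M1* = U(12,19), bases: C(19,12) = 50388.
M2* = U(3,9), bases: C(9,3) = 84.
|B(M*)| = 50388 * 84 = 4232592.

4232592


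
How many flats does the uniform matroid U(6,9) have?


Flats of U(6,9): every subset of size < 6 is a flat, plus E itself.
Count = C(9,0) + C(9,1) + C(9,2) + C(9,3) + C(9,4) + C(9,5) + 1
     = 1 + 9 + 36 + 84 + 126 + 126 + 1
     = 383.

383


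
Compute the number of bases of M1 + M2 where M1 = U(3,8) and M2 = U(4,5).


Bases of a direct sum M1 + M2: |B| = |B(M1)| * |B(M2)|.
|B(U(3,8))| = C(8,3) = 56.
|B(U(4,5))| = C(5,4) = 5.
Total bases = 56 * 5 = 280.

280


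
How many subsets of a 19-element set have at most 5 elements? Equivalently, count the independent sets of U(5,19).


Independent sets of U(5,19) are all subsets of size <= 5.
Count = (19 choose 0) + (19 choose 1) + (19 choose 2) + (19 choose 3) + (19 choose 4) + (19 choose 5)
     = 1 + 19 + 171 + 969 + 3876 + 11628
     = 16664.

16664


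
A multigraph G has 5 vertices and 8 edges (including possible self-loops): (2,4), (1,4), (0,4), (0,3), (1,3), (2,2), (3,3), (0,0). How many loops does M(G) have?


In a graphic matroid, a loop is a self-loop edge (u,u) with rank 0.
Examining all 8 edges for self-loops...
Self-loops found: (2,2), (3,3), (0,0)
Number of loops = 3.

3


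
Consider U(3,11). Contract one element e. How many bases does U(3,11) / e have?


Contracting e from U(3,11) gives U(2,10).
Bases of U(2,10) = C(10,2) = 10! / (2! * 8!) = 45.

45


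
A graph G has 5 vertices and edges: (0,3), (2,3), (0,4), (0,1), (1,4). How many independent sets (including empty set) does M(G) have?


An independent set in a graphic matroid is an acyclic edge subset.
G has 5 vertices and 5 edges.
Enumerate all 2^5 = 32 subsets, checking for acyclicity.
Total independent sets = 28.

28


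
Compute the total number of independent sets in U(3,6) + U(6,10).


For a direct sum, |I(M1+M2)| = |I(M1)| * |I(M2)|.
|I(U(3,6))| = sum C(6,k) for k=0..3 = 42.
|I(U(6,10))| = sum C(10,k) for k=0..6 = 848.
Total = 42 * 848 = 35616.

35616


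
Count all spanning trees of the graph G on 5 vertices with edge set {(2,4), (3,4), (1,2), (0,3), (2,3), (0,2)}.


By Kirchhoff's matrix tree theorem, the number of spanning trees equals
the determinant of any cofactor of the Laplacian matrix L.
G has 5 vertices and 6 edges.
Computing the (4 x 4) cofactor determinant gives 8.

8


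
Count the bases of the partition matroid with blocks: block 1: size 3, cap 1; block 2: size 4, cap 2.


A basis picks exactly ci elements from block i.
Number of bases = product of C(|Si|, ci).
= C(3,1) * C(4,2)
= 3 * 6
= 18.

18


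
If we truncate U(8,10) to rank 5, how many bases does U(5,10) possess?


Truncating U(8,10) to rank 5 gives U(5,10).
Bases of U(5,10) are all 5-element subsets of 10 elements.
Number of bases = (10 choose 5) = 252.

252


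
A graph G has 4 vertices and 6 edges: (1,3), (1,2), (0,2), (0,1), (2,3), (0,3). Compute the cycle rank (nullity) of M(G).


Cycle rank (nullity) = |E| - r(M) = |E| - (|V| - c).
|E| = 6, |V| = 4, c = 1.
Nullity = 6 - (4 - 1) = 6 - 3 = 3.

3


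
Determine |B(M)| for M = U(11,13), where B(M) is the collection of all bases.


Bases of U(11,13) are all 11-element subsets of the 13-element ground set.
Number of bases = C(13,11).
(13 choose 11) = 78.

78


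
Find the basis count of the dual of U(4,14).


The dual of U(r,n) is U(n-r, n) = U(10,14).
Bases of U(10,14) are all (10)-element subsets.
|B(M*)| = (14 choose 10) = 1001.

1001


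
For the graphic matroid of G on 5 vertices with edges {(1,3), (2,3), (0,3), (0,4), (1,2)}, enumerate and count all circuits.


A circuit in a graphic matroid = edge set of a simple cycle.
G has 5 vertices and 5 edges.
Enumerating all minimal edge subsets forming cycles...
Total circuits found: 1.

1


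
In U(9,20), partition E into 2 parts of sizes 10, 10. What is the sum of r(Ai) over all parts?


r(Ai) = min(|Ai|, 9) for each part.
Sum = min(10,9) + min(10,9)
    = 9 + 9
    = 18.

18


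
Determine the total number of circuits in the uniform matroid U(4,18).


In U(4,18), circuits are the (5)-element subsets.
Any set of 5 elements is dependent, and removing any one element gives
an independent set of size 4, so it is a minimal dependent set.
Number of circuits = C(18,5) = 8568.

8568


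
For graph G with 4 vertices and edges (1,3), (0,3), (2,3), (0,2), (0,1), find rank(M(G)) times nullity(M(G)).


r(M) = |V| - c = 4 - 1 = 3.
nullity = |E| - r(M) = 5 - 3 = 2.
Product = 3 * 2 = 6.

6


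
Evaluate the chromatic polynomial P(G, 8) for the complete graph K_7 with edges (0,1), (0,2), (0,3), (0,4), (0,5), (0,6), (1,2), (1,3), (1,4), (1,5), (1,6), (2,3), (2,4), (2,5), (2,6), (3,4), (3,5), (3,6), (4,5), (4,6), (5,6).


P(K_7, k) = k(k-1)(k-2)...(k-6).
P(8) = (8) * (7) * (6) * (5) * (4) * (3) * (2) = 40320.

40320


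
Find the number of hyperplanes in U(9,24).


Hyperplanes of U(9,24) are flats of rank 8.
In a uniform matroid, these are exactly the (8)-element subsets.
Count = (24 choose 8) = 735471.

735471


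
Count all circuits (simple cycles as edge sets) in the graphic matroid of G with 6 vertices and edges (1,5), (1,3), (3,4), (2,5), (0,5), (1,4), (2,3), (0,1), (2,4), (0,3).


A circuit in a graphic matroid = edge set of a simple cycle.
G has 6 vertices and 10 edges.
Enumerating all minimal edge subsets forming cycles...
Total circuits found: 23.

23


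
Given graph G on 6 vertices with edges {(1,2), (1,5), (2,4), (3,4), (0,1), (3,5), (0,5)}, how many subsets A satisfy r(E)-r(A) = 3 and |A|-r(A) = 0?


R(x,y) = sum over A in 2^E of x^(r(E)-r(A)) * y^(|A|-r(A)).
G has 6 vertices, 7 edges. r(E) = 5.
Enumerate all 2^7 = 128 subsets.
Count subsets with r(E)-r(A)=3 and |A|-r(A)=0: 21.

21


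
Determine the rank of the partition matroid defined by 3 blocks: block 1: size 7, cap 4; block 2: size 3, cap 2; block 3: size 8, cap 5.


Rank of a partition matroid = sum of min(|Si|, ci) for each block.
= min(7,4) + min(3,2) + min(8,5)
= 4 + 2 + 5
= 11.

11


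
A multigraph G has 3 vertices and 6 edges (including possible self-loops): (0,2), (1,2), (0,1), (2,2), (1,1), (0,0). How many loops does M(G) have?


In a graphic matroid, a loop is a self-loop edge (u,u) with rank 0.
Examining all 6 edges for self-loops...
Self-loops found: (2,2), (1,1), (0,0)
Number of loops = 3.

3


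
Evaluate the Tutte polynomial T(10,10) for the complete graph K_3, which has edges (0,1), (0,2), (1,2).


T(K_3; x,y) = x^2 + x + y.
T(10,10) = 100 + 10 + 10 = 120.

120


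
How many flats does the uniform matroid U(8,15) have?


Flats of U(8,15): every subset of size < 8 is a flat, plus E itself.
Count = C(15,0) + C(15,1) + C(15,2) + C(15,3) + C(15,4) + C(15,5) + C(15,6) + C(15,7) + 1
     = 1 + 15 + 105 + 455 + 1365 + 3003 + 5005 + 6435 + 1
     = 16385.

16385


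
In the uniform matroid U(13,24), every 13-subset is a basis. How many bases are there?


Bases of U(13,24) are all 13-element subsets of the 24-element ground set.
Number of bases = C(24,13).
C(24,13) = 2496144.

2496144


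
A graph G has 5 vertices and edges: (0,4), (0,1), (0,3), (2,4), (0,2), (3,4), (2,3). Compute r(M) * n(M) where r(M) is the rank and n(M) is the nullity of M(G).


r(M) = |V| - c = 5 - 1 = 4.
nullity = |E| - r(M) = 7 - 4 = 3.
Product = 4 * 3 = 12.

12


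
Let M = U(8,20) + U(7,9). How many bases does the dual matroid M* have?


(M1+M2)* = M1* + M2*.
M1* = U(12,20), bases: C(20,12) = 125970.
M2* = U(2,9), bases: C(9,2) = 36.
|B(M*)| = 125970 * 36 = 4534920.

4534920


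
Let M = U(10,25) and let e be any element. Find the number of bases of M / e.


Contracting e from U(10,25) gives U(9,24).
Bases of U(9,24) = C(24,9) = 24! / (9! * 15!) = 1307504.

1307504


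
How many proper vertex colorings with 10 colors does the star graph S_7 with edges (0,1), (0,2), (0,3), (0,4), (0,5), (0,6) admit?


P(tree, k) = k * (k-1)^(6) for any tree on 7 vertices.
P(10) = 10 * 9^6 = 10 * 531441 = 5314410.

5314410


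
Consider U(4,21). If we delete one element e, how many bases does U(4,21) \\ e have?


Deleting e from U(4,21) gives U(4,20) since n > r.
Bases of U(4,20) = C(20,4) = (20 * 19 * 18 * 17) / (1 * 2 * 3 * 4) = 4845.

4845


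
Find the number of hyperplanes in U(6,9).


Hyperplanes of U(6,9) are flats of rank 5.
In a uniform matroid, these are exactly the (5)-element subsets.
Count = C(9,5) = 9! / (5! * 4!) = 126.

126


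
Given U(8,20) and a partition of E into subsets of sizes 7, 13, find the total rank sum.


r(Ai) = min(|Ai|, 8) for each part.
Sum = min(7,8) + min(13,8)
    = 7 + 8
    = 15.

15


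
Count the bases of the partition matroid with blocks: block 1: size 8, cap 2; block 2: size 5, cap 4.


A basis picks exactly ci elements from block i.
Number of bases = product of C(|Si|, ci).
= C(8,2) * C(5,4)
= 28 * 5
= 140.

140


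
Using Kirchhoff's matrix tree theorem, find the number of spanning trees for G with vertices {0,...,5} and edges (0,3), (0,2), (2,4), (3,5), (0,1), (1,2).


By Kirchhoff's matrix tree theorem, the number of spanning trees equals
the determinant of any cofactor of the Laplacian matrix L.
G has 6 vertices and 6 edges.
Computing the (5 x 5) cofactor determinant gives 3.

3


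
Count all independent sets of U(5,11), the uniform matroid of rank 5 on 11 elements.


Independent sets of U(5,11) are all subsets of size <= 5.
Count = (11 choose 0) + (11 choose 1) + (11 choose 2) + (11 choose 3) + (11 choose 4) + (11 choose 5)
     = 1 + 11 + 55 + 165 + 330 + 462
     = 1024.

1024


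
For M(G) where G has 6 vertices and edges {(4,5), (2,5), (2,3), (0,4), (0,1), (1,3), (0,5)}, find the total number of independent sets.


An independent set in a graphic matroid is an acyclic edge subset.
G has 6 vertices and 7 edges.
Enumerate all 2^7 = 128 subsets, checking for acyclicity.
Total independent sets = 108.

108


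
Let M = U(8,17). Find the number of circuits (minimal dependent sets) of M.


In U(8,17), circuits are the (9)-element subsets.
Any set of 9 elements is dependent, and removing any one element gives
an independent set of size 8, so it is a minimal dependent set.
Number of circuits = (17 choose 9) = 24310.

24310
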